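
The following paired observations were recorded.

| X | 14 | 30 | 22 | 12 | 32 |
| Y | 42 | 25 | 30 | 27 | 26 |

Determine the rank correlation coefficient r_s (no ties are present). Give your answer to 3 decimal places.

-0.600

Rank X: 2, 4, 3, 1, 5
Rank Y: 5, 1, 4, 3, 2
d = rank(X) − rank(Y): -3, 3, -1, -2, 3; Σd² = 32
ρ = 1 − 6Σd² / [n(n²−1)] = 1 − 6×32 / (5×24) = 1 − 192/120 ≈ -0.600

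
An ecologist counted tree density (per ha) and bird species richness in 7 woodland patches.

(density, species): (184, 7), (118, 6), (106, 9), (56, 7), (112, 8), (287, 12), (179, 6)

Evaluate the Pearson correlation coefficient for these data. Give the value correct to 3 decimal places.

n = 7, Σx = 1042, Σy = 55, Σx² = 189106, Σy² = 459, Σxy = 8756
nΣxy − ΣxΣy = 61292 − 57310 = 3982
nΣx² − (Σx)² = 1323742 − 1085764 = 237978; nΣy² − (Σy)² = 3213 − 3025 = 188
r = 3982 / √(237978 × 188) = 3982 / 6688.7864 ≈ 0.595

0.595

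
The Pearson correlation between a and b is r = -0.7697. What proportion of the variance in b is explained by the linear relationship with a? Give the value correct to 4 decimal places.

r² = (-0.7697)² = 0.5924

0.5924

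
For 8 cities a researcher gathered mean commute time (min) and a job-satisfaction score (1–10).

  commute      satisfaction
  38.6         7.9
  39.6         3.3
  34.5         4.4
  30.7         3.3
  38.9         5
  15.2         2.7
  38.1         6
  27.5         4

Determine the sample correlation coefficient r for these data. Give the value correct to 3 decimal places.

n = 8, Σx = 263.1, Σy = 36.6, Σx² = 9142.97, Σy² = 187.84, Σxy = 1262.87
nΣxy − ΣxΣy = 10102.96 − 9629.46 = 473.5
nΣx² − (Σx)² = 73143.76 − 69221.61 = 3922.15; nΣy² − (Σy)² = 1502.72 − 1339.56 = 163.16
r = 473.5 / √(3922.15 × 163.16) = 473.5 / 799.9612 ≈ 0.592

0.592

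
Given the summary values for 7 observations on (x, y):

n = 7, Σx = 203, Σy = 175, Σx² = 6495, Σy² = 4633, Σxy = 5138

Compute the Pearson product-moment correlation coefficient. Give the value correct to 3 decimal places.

r = (nΣxy − ΣxΣy) / √[(nΣx² − (Σx)²)(nΣy² − (Σy)²)]
Numerator: 7×5138 − 203×175 = 441
Denominator: √[(45465 − 41209)(32431 − 30625)] = √[4256 × 1806] = 2772.4242
r = 441 / 2772.4242 ≈ 0.159

0.159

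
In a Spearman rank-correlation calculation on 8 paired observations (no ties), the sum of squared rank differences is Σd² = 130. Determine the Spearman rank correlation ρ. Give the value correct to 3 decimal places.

-0.548

ρ = 1 − 6Σd² / [n(n²−1)] = 1 − 6×130 / (8×63)
  = 1 − 780/504 = 1 − 1.5476 ≈ -0.548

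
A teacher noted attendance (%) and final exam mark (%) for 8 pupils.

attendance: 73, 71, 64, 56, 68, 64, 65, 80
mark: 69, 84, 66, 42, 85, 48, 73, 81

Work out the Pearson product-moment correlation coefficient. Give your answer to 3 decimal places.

n = 8, Σx = 541, Σy = 548, Σx² = 36947, Σy² = 39356, Σxy = 37654
nΣxy − ΣxΣy = 301232 − 296468 = 4764
nΣx² − (Σx)² = 295576 − 292681 = 2895; nΣy² − (Σy)² = 314848 − 300304 = 14544
r = 4764 / √(2895 × 14544) = 4764 / 6488.8273 ≈ 0.734

0.734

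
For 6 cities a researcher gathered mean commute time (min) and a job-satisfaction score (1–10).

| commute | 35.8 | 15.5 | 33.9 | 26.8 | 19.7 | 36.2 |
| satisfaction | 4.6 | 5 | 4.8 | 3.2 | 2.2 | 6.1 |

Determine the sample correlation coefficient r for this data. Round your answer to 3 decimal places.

n = 6, Σx = 167.9, Σy = 25.9, Σx² = 5087.87, Σy² = 121.49, Σxy = 754.82
nΣxy − ΣxΣy = 4528.92 − 4348.61 = 180.31
nΣx² − (Σx)² = 30527.22 − 28190.41 = 2336.81; nΣy² − (Σy)² = 728.94 − 670.81 = 58.13
r = 180.31 / √(2336.81 × 58.13) = 180.31 / 368.5631 ≈ 0.489

0.489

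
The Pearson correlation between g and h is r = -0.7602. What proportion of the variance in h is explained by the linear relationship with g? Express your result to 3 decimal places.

0.578

r² = (-0.7602)² = 0.578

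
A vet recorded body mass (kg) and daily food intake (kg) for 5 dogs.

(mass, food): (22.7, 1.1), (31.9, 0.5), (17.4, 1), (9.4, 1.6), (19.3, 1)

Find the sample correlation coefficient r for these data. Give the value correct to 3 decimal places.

n = 5, Σx = 100.7, Σy = 5.2, Σx² = 2296.51, Σy² = 6.02, Σxy = 92.66
nΣxy − ΣxΣy = 463.3 − 523.64 = -60.34
nΣx² − (Σx)² = 11482.55 − 10140.49 = 1342.06; nΣy² − (Σy)² = 30.1 − 27.04 = 3.06
r = -60.34 / √(1342.06 × 3.06) = -60.34 / 64.0836 ≈ -0.942

-0.942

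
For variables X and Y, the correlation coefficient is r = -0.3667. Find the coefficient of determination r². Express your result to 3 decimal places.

r² = (-0.3667)² = 0.134

0.134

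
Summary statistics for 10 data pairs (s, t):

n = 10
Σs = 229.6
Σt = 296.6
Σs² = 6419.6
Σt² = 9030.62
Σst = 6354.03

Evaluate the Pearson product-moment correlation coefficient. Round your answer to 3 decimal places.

-0.881

r = (nΣst − ΣsΣt) / √[(nΣs² − (Σs)²)(nΣt² − (Σt)²)]
Numerator: 10×6354.03 − 229.6×296.6 = -4559.06
Denominator: √[(64196 − 52716.16)(90306.2 − 87971.56)] = √[11479.84 × 2334.64] = 5176.9966
r = -4559.06 / 5176.9966 ≈ -0.881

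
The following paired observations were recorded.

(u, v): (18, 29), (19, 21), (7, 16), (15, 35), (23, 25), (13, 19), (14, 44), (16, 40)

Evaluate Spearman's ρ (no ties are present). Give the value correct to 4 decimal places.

Rank u: 6, 7, 1, 4, 8, 2, 3, 5
Rank v: 5, 3, 1, 6, 4, 2, 8, 7
d = rank(u) − rank(v): 1, 4, 0, -2, 4, 0, -5, -2; Σd² = 66
ρ = 1 − 6Σd² / [n(n²−1)] = 1 − 6×66 / (8×63) = 1 − 396/504 ≈ 0.2143

0.2143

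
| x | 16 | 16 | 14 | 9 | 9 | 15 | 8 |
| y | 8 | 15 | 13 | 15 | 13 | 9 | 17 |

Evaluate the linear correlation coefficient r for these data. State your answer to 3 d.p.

n = 7, Σx = 87, Σy = 90, Σx² = 1159, Σy² = 1222, Σxy = 1073
nΣxy − ΣxΣy = 7511 − 7830 = -319
nΣx² − (Σx)² = 8113 − 7569 = 544; nΣy² − (Σy)² = 8554 − 8100 = 454
r = -319 / √(544 × 454) = -319 / 496.9668 ≈ -0.642

-0.642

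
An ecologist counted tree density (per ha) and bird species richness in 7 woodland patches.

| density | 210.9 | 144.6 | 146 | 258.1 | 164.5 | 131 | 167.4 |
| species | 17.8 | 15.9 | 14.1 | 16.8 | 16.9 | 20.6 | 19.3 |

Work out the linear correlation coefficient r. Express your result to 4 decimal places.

n = 7, Σx = 1222.5, Σy = 121.4, Σx² = 225563.59, Σy² = 2133.16, Σxy = 21157.31
nΣxy − ΣxΣy = 148101.17 − 148411.5 = -310.33
nΣx² − (Σx)² = 1578945.13 − 1494506.25 = 84438.88; nΣy² − (Σy)² = 14932.12 − 14737.96 = 194.16
r = -310.33 / √(84438.88 × 194.16) = -310.33 / 4049.0311 ≈ -0.0766

-0.0766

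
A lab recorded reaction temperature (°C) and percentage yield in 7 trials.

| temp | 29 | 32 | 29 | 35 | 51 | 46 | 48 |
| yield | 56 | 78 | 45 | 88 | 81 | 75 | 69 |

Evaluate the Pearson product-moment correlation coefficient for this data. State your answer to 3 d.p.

n = 7, Σx = 270, Σy = 492, Σx² = 10952, Σy² = 35936, Σxy = 19398
nΣxy − ΣxΣy = 135786 − 132840 = 2946
nΣx² − (Σx)² = 76664 − 72900 = 3764; nΣy² − (Σy)² = 251552 − 242064 = 9488
r = 2946 / √(3764 × 9488) = 2946 / 5976.0214 ≈ 0.493

0.493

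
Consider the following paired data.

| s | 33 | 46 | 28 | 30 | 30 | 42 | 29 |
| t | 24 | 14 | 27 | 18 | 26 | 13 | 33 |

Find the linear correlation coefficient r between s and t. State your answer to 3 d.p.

n = 7, Σs = 238, Σt = 155, Σs² = 8394, Σt² = 3759, Σst = 5015
nΣst − ΣsΣt = 35105 − 36890 = -1785
nΣs² − (Σs)² = 58758 − 56644 = 2114; nΣt² − (Σt)² = 26313 − 24025 = 2288
r = -1785 / √(2114 × 2288) = -1785 / 2199.2799 ≈ -0.812

-0.812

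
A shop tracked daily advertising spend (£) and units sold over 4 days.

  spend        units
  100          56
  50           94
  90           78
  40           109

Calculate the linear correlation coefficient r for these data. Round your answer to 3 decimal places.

-0.953

n = 4, Σx = 280, Σy = 337, Σx² = 22200, Σy² = 29937, Σxy = 21680
nΣxy − ΣxΣy = 86720 − 94360 = -7640
nΣx² − (Σx)² = 88800 − 78400 = 10400; nΣy² − (Σy)² = 119748 − 113569 = 6179
r = -7640 / √(10400 × 6179) = -7640 / 8016.3333 ≈ -0.953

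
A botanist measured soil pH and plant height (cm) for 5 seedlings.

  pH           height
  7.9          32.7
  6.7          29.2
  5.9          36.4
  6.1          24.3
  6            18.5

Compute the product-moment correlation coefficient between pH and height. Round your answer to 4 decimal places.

0.3414

n = 5, Σx = 32.6, Σy = 141.1, Σx² = 215.32, Σy² = 4179.63, Σxy = 927.96
nΣxy − ΣxΣy = 4639.8 − 4599.86 = 39.94
nΣx² − (Σx)² = 1076.6 − 1062.76 = 13.84; nΣy² − (Σy)² = 20898.15 − 19909.21 = 988.94
r = 39.94 / √(13.84 × 988.94) = 39.94 / 116.9912 ≈ 0.3414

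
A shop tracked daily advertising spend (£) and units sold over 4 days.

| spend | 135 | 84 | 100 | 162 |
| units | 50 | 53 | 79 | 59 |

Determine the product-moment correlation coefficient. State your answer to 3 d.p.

-0.233

n = 4, Σx = 481, Σy = 241, Σx² = 61525, Σy² = 15031, Σxy = 28660
nΣxy − ΣxΣy = 114640 − 115921 = -1281
nΣx² − (Σx)² = 246100 − 231361 = 14739; nΣy² − (Σy)² = 60124 − 58081 = 2043
r = -1281 / √(14739 × 2043) = -1281 / 5487.4199 ≈ -0.233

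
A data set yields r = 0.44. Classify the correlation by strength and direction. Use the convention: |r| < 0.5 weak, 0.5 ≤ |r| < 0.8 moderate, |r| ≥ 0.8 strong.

r = 0.44 > 0 so the relationship is positive.
|r| = 0.44, which falls in the weak range.

weak positive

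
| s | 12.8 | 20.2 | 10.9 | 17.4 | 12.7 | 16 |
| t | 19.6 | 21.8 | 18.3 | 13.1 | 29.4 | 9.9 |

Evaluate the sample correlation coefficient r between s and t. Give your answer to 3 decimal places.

n = 6, Σs = 90, Σt = 112.1, Σs² = 1410.74, Σt² = 2328.27, Σst = 1650.43
nΣst − ΣsΣt = 9902.58 − 10089 = -186.42
nΣs² − (Σs)² = 8464.44 − 8100 = 364.44; nΣt² − (Σt)² = 13969.62 − 12566.41 = 1403.21
r = -186.42 / √(364.44 × 1403.21) = -186.42 / 715.1125 ≈ -0.261

-0.261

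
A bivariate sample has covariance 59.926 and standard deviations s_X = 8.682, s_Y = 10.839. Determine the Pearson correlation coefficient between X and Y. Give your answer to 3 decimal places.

r = Cov(X,Y) / (s_X · s_Y) = 59.926 / (8.682 × 10.839)
  = 59.926 / 94.1042 ≈ 0.637

0.637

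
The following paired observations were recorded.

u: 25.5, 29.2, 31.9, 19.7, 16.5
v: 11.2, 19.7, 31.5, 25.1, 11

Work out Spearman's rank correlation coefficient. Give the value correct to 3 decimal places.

Rank u: 3, 4, 5, 2, 1
Rank v: 2, 3, 5, 4, 1
d = rank(u) − rank(v): 1, 1, 0, -2, 0; Σd² = 6
ρ = 1 − 6Σd² / [n(n²−1)] = 1 − 6×6 / (5×24) = 1 − 36/120 ≈ 0.700

0.700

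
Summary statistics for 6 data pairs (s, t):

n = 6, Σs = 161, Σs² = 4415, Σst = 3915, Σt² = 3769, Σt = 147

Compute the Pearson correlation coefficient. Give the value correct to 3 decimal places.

-0.234

r = (nΣst − ΣsΣt) / √[(nΣs² − (Σs)²)(nΣt² − (Σt)²)]
Numerator: 6×3915 − 161×147 = -177
Denominator: √[(26490 − 25921)(22614 − 21609)] = √[569 × 1005] = 756.2043
r = -177 / 756.2043 ≈ -0.234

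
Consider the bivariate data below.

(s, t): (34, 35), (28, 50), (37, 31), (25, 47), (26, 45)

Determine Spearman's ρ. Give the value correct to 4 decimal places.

Rank s: 4, 3, 5, 1, 2
Rank t: 2, 5, 1, 4, 3
d = rank(s) − rank(t): 2, -2, 4, -3, -1; Σd² = 34
ρ = 1 − 6Σd² / [n(n²−1)] = 1 − 6×34 / (5×24) = 1 − 204/120 ≈ -0.7000

-0.7000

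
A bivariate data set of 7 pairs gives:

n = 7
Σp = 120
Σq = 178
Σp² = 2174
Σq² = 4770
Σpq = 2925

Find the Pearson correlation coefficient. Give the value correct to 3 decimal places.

-0.749

r = (nΣpq − ΣpΣq) / √[(nΣp² − (Σp)²)(nΣq² − (Σq)²)]
Numerator: 7×2925 − 120×178 = -885
Denominator: √[(15218 − 14400)(33390 − 31684)] = √[818 × 1706] = 1181.3162
r = -885 / 1181.3162 ≈ -0.749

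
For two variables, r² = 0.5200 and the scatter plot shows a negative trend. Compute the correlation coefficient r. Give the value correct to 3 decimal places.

-0.721

|r| = √0.5200 = 0.721
The association is negative, so r = −0.721.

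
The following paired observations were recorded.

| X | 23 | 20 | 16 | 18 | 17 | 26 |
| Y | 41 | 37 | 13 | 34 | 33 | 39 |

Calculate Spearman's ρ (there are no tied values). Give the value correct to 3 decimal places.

0.943

Rank X: 5, 4, 1, 3, 2, 6
Rank Y: 6, 4, 1, 3, 2, 5
d = rank(X) − rank(Y): -1, 0, 0, 0, 0, 1; Σd² = 2
ρ = 1 − 6Σd² / [n(n²−1)] = 1 − 6×2 / (6×35) = 1 − 12/210 ≈ 0.943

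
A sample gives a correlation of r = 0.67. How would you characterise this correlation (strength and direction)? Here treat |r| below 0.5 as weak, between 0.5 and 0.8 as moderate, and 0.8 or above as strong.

r = 0.67 > 0 so the relationship is positive.
|r| = 0.67, which falls in the moderate range.

moderate positive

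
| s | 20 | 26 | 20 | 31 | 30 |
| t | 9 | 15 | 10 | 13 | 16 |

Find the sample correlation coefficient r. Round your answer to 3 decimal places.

0.821

n = 5, Σs = 127, Σt = 63, Σs² = 3337, Σt² = 831, Σst = 1653
nΣst − ΣsΣt = 8265 − 8001 = 264
nΣs² − (Σs)² = 16685 − 16129 = 556; nΣt² − (Σt)² = 4155 − 3969 = 186
r = 264 / √(556 × 186) = 264 / 321.5836 ≈ 0.821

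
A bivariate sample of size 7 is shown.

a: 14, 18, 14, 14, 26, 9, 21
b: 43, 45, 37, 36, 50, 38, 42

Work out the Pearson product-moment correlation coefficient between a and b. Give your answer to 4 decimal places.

0.8096

n = 7, Σa = 116, Σb = 291, Σa² = 2110, Σb² = 12247, Σab = 4958
nΣab − ΣaΣb = 34706 − 33756 = 950
nΣa² − (Σa)² = 14770 − 13456 = 1314; nΣb² − (Σb)² = 85729 − 84681 = 1048
r = 950 / √(1314 × 1048) = 950 / 1173.4871 ≈ 0.8096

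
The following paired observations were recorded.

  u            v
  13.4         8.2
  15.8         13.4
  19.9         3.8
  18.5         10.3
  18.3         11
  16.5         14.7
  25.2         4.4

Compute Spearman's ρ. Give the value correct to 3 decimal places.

Rank u: 1, 2, 6, 5, 4, 3, 7
Rank v: 3, 6, 1, 4, 5, 7, 2
d = rank(u) − rank(v): -2, -4, 5, 1, -1, -4, 5; Σd² = 88
ρ = 1 − 6Σd² / [n(n²−1)] = 1 − 6×88 / (7×48) = 1 − 528/336 ≈ -0.571

-0.571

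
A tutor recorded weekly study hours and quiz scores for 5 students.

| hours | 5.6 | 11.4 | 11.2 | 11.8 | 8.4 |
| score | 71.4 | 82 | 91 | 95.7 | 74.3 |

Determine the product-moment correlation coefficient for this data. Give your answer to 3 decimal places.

0.866

n = 5, Σx = 48.4, Σy = 414.4, Σx² = 496.56, Σy² = 34781.94, Σxy = 4107.22
nΣxy − ΣxΣy = 20536.1 − 20056.96 = 479.14
nΣx² − (Σx)² = 2482.8 − 2342.56 = 140.24; nΣy² − (Σy)² = 173909.7 − 171727.36 = 2182.34
r = 479.14 / √(140.24 × 2182.34) = 479.14 / 553.2191 ≈ 0.866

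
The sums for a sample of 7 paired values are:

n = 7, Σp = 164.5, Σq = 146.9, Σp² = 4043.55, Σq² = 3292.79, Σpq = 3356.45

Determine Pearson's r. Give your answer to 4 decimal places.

-0.4953

r = (nΣpq − ΣpΣq) / √[(nΣp² − (Σp)²)(nΣq² − (Σq)²)]
Numerator: 7×3356.45 − 164.5×146.9 = -669.9
Denominator: √[(28304.85 − 27060.25)(23049.53 − 21579.61)] = √[1244.6 × 1469.92] = 1352.5762
r = -669.9 / 1352.5762 ≈ -0.4953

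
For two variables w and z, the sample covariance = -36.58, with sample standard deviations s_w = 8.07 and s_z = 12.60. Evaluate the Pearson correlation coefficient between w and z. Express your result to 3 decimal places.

-0.360

r = Cov(w,z) / (s_w · s_z) = -36.58 / (8.07 × 12.60)
  = -36.58 / 101.6820 ≈ -0.360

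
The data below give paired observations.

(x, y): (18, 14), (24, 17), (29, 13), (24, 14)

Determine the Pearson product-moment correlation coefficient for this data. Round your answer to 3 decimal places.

n = 4, Σx = 95, Σy = 58, Σx² = 2317, Σy² = 850, Σxy = 1373
nΣxy − ΣxΣy = 5492 − 5510 = -18
nΣx² − (Σx)² = 9268 − 9025 = 243; nΣy² − (Σy)² = 3400 − 3364 = 36
r = -18 / √(243 × 36) = -18 / 93.5307 ≈ -0.192

-0.192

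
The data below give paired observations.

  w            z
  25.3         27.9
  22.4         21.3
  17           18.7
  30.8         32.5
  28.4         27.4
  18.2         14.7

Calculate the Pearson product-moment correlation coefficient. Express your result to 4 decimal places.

0.9437

n = 6, Σw = 142.1, Σz = 142.5, Σw² = 3517.29, Σz² = 3604.89, Σwz = 3547.59
nΣwz − ΣwΣz = 21285.54 − 20249.25 = 1036.29
nΣw² − (Σw)² = 21103.74 − 20192.41 = 911.33; nΣz² − (Σz)² = 21629.34 − 20306.25 = 1323.09
r = 1036.29 / √(911.33 × 1323.09) = 1036.29 / 1098.0763 ≈ 0.9437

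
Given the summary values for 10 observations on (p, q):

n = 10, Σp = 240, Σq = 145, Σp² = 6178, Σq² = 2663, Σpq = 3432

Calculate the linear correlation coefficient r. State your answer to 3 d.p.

-0.099

r = (nΣpq − ΣpΣq) / √[(nΣp² − (Σp)²)(nΣq² − (Σq)²)]
Numerator: 10×3432 − 240×145 = -480
Denominator: √[(61780 − 57600)(26630 − 21025)] = √[4180 × 5605] = 4840.3409
r = -480 / 4840.3409 ≈ -0.099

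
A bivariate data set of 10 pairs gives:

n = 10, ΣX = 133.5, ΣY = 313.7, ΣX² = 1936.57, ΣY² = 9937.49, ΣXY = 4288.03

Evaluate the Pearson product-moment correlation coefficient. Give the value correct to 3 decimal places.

0.820

r = (nΣXY − ΣXΣY) / √[(nΣX² − (ΣX)²)(nΣY² − (ΣY)²)]
Numerator: 10×4288.03 − 133.5×313.7 = 1001.35
Denominator: √[(19365.7 − 17822.25)(99374.9 − 98407.69)] = √[1543.45 × 967.21] = 1221.8184
r = 1001.35 / 1221.8184 ≈ 0.820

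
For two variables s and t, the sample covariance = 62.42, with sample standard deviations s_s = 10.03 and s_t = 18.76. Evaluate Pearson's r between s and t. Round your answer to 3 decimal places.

0.332

r = Cov(s,t) / (s_s · s_t) = 62.42 / (10.03 × 18.76)
  = 62.42 / 188.1628 ≈ 0.332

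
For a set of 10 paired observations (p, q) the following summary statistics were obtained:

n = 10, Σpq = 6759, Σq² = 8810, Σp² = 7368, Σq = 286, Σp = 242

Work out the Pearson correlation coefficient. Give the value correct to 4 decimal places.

r = (nΣpq − ΣpΣq) / √[(nΣp² − (Σp)²)(nΣq² − (Σq)²)]
Numerator: 10×6759 − 242×286 = -1622
Denominator: √[(73680 − 58564)(88100 − 81796)] = √[15116 × 6304] = 9761.7244
r = -1622 / 9761.7244 ≈ -0.1662

-0.1662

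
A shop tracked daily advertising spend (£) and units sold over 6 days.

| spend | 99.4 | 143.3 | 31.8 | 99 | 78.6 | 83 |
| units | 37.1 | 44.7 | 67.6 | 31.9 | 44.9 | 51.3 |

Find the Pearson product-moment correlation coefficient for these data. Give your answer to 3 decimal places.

n = 6, Σx = 535.1, Σy = 277.5, Σx² = 54294.45, Σy² = 13609.57, Σxy = 23188.07
nΣxy − ΣxΣy = 139128.42 − 148490.25 = -9361.83
nΣx² − (Σx)² = 325766.7 − 286332.01 = 39434.69; nΣy² − (Σy)² = 81657.42 − 77006.25 = 4651.17
r = -9361.83 / √(39434.69 × 4651.17) = -9361.83 / 13543.1698 ≈ -0.691

-0.691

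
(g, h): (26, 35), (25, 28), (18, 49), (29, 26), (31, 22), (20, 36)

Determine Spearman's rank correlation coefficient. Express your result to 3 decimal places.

Rank g: 4, 3, 1, 5, 6, 2
Rank h: 4, 3, 6, 2, 1, 5
d = rank(g) − rank(h): 0, 0, -5, 3, 5, -3; Σd² = 68
ρ = 1 − 6Σd² / [n(n²−1)] = 1 − 6×68 / (6×35) = 1 − 408/210 ≈ -0.943

-0.943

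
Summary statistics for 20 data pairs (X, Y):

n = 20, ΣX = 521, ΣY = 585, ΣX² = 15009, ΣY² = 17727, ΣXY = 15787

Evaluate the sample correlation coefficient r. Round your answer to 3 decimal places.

r = (nΣXY − ΣXΣY) / √[(nΣX² − (ΣX)²)(nΣY² − (ΣY)²)]
Numerator: 20×15787 − 521×585 = 10955
Denominator: √[(300180 − 271441)(354540 − 342225)] = √[28739 × 12315] = 18812.7825
r = 10955 / 18812.7825 ≈ 0.582

0.582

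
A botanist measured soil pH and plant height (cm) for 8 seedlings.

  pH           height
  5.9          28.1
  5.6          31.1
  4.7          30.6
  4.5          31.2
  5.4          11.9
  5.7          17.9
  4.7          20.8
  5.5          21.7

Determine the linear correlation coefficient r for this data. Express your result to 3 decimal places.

-0.270

n = 8, Σx = 42, Σy = 193.3, Σx² = 222.5, Σy² = 5032.17, Σxy = 1007.57
nΣxy − ΣxΣy = 8060.56 − 8118.6 = -58.04
nΣx² − (Σx)² = 1780 − 1764 = 16; nΣy² − (Σy)² = 40257.36 − 37364.89 = 2892.47
r = -58.04 / √(16 × 2892.47) = -58.04 / 215.1268 ≈ -0.270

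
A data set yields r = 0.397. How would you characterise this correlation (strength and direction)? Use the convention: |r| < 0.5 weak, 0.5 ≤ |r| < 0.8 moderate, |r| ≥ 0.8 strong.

r = 0.397 > 0 so the relationship is positive.
|r| = 0.397, which falls in the weak range.

weak positive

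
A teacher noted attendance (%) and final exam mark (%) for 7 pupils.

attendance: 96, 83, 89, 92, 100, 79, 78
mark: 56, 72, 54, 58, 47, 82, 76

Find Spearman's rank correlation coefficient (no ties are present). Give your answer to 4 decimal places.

-0.8571

Rank attendance: 6, 3, 4, 5, 7, 2, 1
Rank mark: 3, 5, 2, 4, 1, 7, 6
d = rank(attendance) − rank(mark): 3, -2, 2, 1, 6, -5, -5; Σd² = 104
ρ = 1 − 6Σd² / [n(n²−1)] = 1 − 6×104 / (7×48) = 1 − 624/336 ≈ -0.8571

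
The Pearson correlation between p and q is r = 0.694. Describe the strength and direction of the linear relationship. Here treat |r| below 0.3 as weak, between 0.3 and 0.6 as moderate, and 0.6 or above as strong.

strong positive

r = 0.694 > 0 so the relationship is positive.
|r| = 0.694, which falls in the strong range.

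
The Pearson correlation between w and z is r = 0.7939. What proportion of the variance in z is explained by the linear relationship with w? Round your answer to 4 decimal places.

0.6303

r² = (0.7939)² = 0.6303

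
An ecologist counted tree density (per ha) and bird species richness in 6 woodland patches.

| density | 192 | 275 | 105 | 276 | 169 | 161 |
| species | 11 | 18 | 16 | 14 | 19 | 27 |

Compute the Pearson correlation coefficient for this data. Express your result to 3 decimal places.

-0.244

n = 6, Σx = 1178, Σy = 105, Σx² = 254172, Σy² = 1987, Σxy = 20164
nΣxy − ΣxΣy = 120984 − 123690 = -2706
nΣx² − (Σx)² = 1525032 − 1387684 = 137348; nΣy² − (Σy)² = 11922 − 11025 = 897
r = -2706 / √(137348 × 897) = -2706 / 11099.6016 ≈ -0.244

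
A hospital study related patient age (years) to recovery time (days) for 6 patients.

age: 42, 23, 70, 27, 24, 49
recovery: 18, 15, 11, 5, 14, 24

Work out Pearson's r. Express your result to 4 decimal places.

0.1872

n = 6, Σx = 235, Σy = 87, Σx² = 10899, Σy² = 1467, Σxy = 3518
nΣxy − ΣxΣy = 21108 − 20445 = 663
nΣx² − (Σx)² = 65394 − 55225 = 10169; nΣy² − (Σy)² = 8802 − 7569 = 1233
r = 663 / √(10169 × 1233) = 663 / 3540.9571 ≈ 0.1872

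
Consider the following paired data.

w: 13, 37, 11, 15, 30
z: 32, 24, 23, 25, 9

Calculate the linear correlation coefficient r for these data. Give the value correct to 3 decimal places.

n = 5, Σw = 106, Σz = 113, Σw² = 2784, Σz² = 2835, Σwz = 2202
nΣwz − ΣwΣz = 11010 − 11978 = -968
nΣw² − (Σw)² = 13920 − 11236 = 2684; nΣz² − (Σz)² = 14175 − 12769 = 1406
r = -968 / √(2684 × 1406) = -968 / 1942.6024 ≈ -0.498

-0.498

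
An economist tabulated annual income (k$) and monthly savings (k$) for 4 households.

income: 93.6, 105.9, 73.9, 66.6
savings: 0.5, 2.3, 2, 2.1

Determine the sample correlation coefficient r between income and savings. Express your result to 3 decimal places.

n = 4, Σx = 340, Σy = 6.9, Σx² = 29872.54, Σy² = 13.95, Σxy = 578.03
nΣxy − ΣxΣy = 2312.12 − 2346 = -33.88
nΣx² − (Σx)² = 119490.16 − 115600 = 3890.16; nΣy² − (Σy)² = 55.8 − 47.61 = 8.19
r = -33.88 / √(3890.16 × 8.19) = -33.88 / 178.4948 ≈ -0.190

-0.190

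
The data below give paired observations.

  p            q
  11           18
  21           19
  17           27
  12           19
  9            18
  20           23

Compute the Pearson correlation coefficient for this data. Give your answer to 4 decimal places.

n = 6, Σp = 90, Σq = 124, Σp² = 1476, Σq² = 2628, Σpq = 1906
nΣpq − ΣpΣq = 11436 − 11160 = 276
nΣp² − (Σp)² = 8856 − 8100 = 756; nΣq² − (Σq)² = 15768 − 15376 = 392
r = 276 / √(756 × 392) = 276 / 544.3822 ≈ 0.5070

0.5070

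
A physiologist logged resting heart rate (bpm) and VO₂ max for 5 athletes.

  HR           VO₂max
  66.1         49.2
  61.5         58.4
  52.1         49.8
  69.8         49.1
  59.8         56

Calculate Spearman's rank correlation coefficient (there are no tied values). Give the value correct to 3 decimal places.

Rank HR: 4, 3, 1, 5, 2
Rank VO₂max: 2, 5, 3, 1, 4
d = rank(HR) − rank(VO₂max): 2, -2, -2, 4, -2; Σd² = 32
ρ = 1 − 6Σd² / [n(n²−1)] = 1 − 6×32 / (5×24) = 1 − 192/120 ≈ -0.600

-0.600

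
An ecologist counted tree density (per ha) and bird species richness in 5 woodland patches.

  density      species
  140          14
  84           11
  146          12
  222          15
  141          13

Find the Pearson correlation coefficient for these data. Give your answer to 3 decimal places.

0.868

n = 5, Σx = 733, Σy = 65, Σx² = 117137, Σy² = 855, Σxy = 9799
nΣxy − ΣxΣy = 48995 − 47645 = 1350
nΣx² − (Σx)² = 585685 − 537289 = 48396; nΣy² − (Σy)² = 4275 − 4225 = 50
r = 1350 / √(48396 × 50) = 1350 / 1555.5706 ≈ 0.868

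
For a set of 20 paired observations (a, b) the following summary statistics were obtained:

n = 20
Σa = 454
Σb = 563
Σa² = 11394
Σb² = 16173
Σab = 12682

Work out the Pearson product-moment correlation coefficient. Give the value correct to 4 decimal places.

r = (nΣab − ΣaΣb) / √[(nΣa² − (Σa)²)(nΣb² − (Σb)²)]
Numerator: 20×12682 − 454×563 = -1962
Denominator: √[(227880 − 206116)(323460 − 316969)] = √[21764 × 6491] = 11885.7109
r = -1962 / 11885.7109 ≈ -0.1651

-0.1651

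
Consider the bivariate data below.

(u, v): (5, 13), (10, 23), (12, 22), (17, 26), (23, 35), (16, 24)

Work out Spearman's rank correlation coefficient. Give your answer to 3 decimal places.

0.943

Rank u: 1, 2, 3, 5, 6, 4
Rank v: 1, 3, 2, 5, 6, 4
d = rank(u) − rank(v): 0, -1, 1, 0, 0, 0; Σd² = 2
ρ = 1 − 6Σd² / [n(n²−1)] = 1 − 6×2 / (6×35) = 1 − 12/210 ≈ 0.943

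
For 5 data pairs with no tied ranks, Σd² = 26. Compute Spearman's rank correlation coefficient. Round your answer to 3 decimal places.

-0.300

ρ = 1 − 6Σd² / [n(n²−1)] = 1 − 6×26 / (5×24)
  = 1 − 156/120 = 1 − 1.3000 ≈ -0.300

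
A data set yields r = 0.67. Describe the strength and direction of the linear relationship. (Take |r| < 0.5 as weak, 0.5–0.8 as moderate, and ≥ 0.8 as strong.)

moderate positive

r = 0.67 > 0 so the relationship is positive.
|r| = 0.67, which falls in the moderate range.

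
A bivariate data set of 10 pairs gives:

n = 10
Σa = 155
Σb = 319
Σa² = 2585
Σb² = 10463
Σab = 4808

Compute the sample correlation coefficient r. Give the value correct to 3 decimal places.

-0.597

r = (nΣab − ΣaΣb) / √[(nΣa² − (Σa)²)(nΣb² − (Σb)²)]
Numerator: 10×4808 − 155×319 = -1365
Denominator: √[(25850 − 24025)(104630 − 101761)] = √[1825 × 2869] = 2288.2144
r = -1365 / 2288.2144 ≈ -0.597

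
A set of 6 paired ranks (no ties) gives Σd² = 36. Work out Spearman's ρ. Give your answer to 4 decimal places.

ρ = 1 − 6Σd² / [n(n²−1)] = 1 − 6×36 / (6×35)
  = 1 − 216/210 = 1 − 1.02857 ≈ -0.0286

-0.0286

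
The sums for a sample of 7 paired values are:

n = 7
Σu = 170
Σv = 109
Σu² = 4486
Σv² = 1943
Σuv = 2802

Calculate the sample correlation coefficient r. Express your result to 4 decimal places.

0.5225

r = (nΣuv − ΣuΣv) / √[(nΣu² − (Σu)²)(nΣv² − (Σv)²)]
Numerator: 7×2802 − 170×109 = 1084
Denominator: √[(31402 − 28900)(13601 − 11881)] = √[2502 × 1720] = 2074.4734
r = 1084 / 2074.4734 ≈ 0.5225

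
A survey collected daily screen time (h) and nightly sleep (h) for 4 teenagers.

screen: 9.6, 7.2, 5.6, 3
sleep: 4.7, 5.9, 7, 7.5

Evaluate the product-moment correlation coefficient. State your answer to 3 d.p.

-0.974

n = 4, Σx = 25.4, Σy = 25.1, Σx² = 184.36, Σy² = 162.15, Σxy = 149.3
nΣxy − ΣxΣy = 597.2 − 637.54 = -40.34
nΣx² − (Σx)² = 737.44 − 645.16 = 92.28; nΣy² − (Σy)² = 648.6 − 630.01 = 18.59
r = -40.34 / √(92.28 × 18.59) = -40.34 / 41.4184 ≈ -0.974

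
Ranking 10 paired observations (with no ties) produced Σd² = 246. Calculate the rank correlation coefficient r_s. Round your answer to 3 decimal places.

-0.491

ρ = 1 − 6Σd² / [n(n²−1)] = 1 − 6×246 / (10×99)
  = 1 − 1476/990 = 1 − 1.4909 ≈ -0.491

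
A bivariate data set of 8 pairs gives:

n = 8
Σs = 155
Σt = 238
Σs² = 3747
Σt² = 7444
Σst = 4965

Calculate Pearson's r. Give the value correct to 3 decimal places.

0.680

r = (nΣst − ΣsΣt) / √[(nΣs² − (Σs)²)(nΣt² − (Σt)²)]
Numerator: 8×4965 − 155×238 = 2830
Denominator: √[(29976 − 24025)(59552 − 56644)] = √[5951 × 2908] = 4159.9889
r = 2830 / 4159.9889 ≈ 0.680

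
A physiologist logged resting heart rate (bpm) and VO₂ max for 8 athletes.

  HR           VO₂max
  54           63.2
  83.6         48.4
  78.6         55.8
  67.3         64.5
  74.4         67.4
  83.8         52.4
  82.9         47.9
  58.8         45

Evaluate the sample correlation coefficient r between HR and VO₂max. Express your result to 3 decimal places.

n = 8, Σx = 583.4, Σy = 444.6, Σx² = 43499.86, Σy² = 25218.62, Σxy = 32208.36
nΣxy − ΣxΣy = 257666.88 − 259379.64 = -1712.76
nΣx² − (Σx)² = 347998.88 − 340355.56 = 7643.32; nΣy² − (Σy)² = 201748.96 − 197669.16 = 4079.8
r = -1712.76 / √(7643.32 × 4079.8) = -1712.76 / 5584.1935 ≈ -0.307

-0.307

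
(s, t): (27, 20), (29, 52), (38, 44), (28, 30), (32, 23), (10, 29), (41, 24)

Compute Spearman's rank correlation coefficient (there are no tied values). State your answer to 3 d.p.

0.143

Rank s: 2, 4, 6, 3, 5, 1, 7
Rank t: 1, 7, 6, 5, 2, 4, 3
d = rank(s) − rank(t): 1, -3, 0, -2, 3, -3, 4; Σd² = 48
ρ = 1 − 6Σd² / [n(n²−1)] = 1 − 6×48 / (7×48) = 1 − 288/336 ≈ 0.143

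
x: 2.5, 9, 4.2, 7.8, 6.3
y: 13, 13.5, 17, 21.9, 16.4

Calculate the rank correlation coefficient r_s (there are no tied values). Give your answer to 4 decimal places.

Rank x: 1, 5, 2, 4, 3
Rank y: 1, 2, 4, 5, 3
d = rank(x) − rank(y): 0, 3, -2, -1, 0; Σd² = 14
ρ = 1 − 6Σd² / [n(n²−1)] = 1 − 6×14 / (5×24) = 1 − 84/120 ≈ 0.3000

0.3000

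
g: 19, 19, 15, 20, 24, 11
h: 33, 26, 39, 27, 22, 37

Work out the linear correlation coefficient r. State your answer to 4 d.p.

n = 6, Σg = 108, Σh = 184, Σg² = 2044, Σh² = 5868, Σgh = 3181
nΣgh − ΣgΣh = 19086 − 19872 = -786
nΣg² − (Σg)² = 12264 − 11664 = 600; nΣh² − (Σh)² = 35208 − 33856 = 1352
r = -786 / √(600 × 1352) = -786 / 900.6664 ≈ -0.8727

-0.8727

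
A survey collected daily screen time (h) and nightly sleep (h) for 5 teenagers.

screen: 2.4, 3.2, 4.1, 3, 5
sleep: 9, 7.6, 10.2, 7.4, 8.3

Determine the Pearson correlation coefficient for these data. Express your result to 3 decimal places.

n = 5, Σx = 17.7, Σy = 42.5, Σx² = 66.81, Σy² = 366.45, Σxy = 151.44
nΣxy − ΣxΣy = 757.2 − 752.25 = 4.95
nΣx² − (Σx)² = 334.05 − 313.29 = 20.76; nΣy² − (Σy)² = 1832.25 − 1806.25 = 26
r = 4.95 / √(20.76 × 26) = 4.95 / 23.2327 ≈ 0.213

0.213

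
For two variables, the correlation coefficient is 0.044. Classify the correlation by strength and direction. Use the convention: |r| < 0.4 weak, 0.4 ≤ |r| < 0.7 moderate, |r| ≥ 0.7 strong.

weak positive

r = 0.044 > 0 so the relationship is positive.
|r| = 0.044, which falls in the weak range.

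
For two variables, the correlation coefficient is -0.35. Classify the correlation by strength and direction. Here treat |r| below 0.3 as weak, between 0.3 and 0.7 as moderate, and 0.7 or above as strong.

r = -0.35 < 0 so the relationship is negative.
|r| = 0.35, which falls in the moderate range.

moderate negative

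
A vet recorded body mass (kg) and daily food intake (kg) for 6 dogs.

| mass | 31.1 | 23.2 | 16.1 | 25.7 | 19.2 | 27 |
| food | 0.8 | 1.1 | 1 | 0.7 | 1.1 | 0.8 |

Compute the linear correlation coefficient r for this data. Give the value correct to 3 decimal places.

-0.690

n = 6, Σx = 142.3, Σy = 5.5, Σx² = 3522.79, Σy² = 5.19, Σxy = 127.21
nΣxy − ΣxΣy = 763.26 − 782.65 = -19.39
nΣx² − (Σx)² = 21136.74 − 20249.29 = 887.45; nΣy² − (Σy)² = 31.14 − 30.25 = 0.89
r = -19.39 / √(887.45 × 0.89) = -19.39 / 28.1039 ≈ -0.690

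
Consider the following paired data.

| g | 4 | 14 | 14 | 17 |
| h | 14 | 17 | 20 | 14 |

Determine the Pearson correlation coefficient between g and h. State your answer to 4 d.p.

n = 4, Σg = 49, Σh = 65, Σg² = 697, Σh² = 1081, Σgh = 812
nΣgh − ΣgΣh = 3248 − 3185 = 63
nΣg² − (Σg)² = 2788 − 2401 = 387; nΣh² − (Σh)² = 4324 − 4225 = 99
r = 63 / √(387 × 99) = 63 / 195.7371 ≈ 0.3219

0.3219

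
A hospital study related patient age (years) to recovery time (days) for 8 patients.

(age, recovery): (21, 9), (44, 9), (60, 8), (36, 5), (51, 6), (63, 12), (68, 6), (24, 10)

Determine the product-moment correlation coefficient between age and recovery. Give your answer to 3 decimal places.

n = 8, Σx = 367, Σy = 65, Σx² = 19043, Σy² = 567, Σxy = 2955
nΣxy − ΣxΣy = 23640 − 23855 = -215
nΣx² − (Σx)² = 152344 − 134689 = 17655; nΣy² − (Σy)² = 4536 − 4225 = 311
r = -215 / √(17655 × 311) = -215 / 2343.2253 ≈ -0.092

-0.092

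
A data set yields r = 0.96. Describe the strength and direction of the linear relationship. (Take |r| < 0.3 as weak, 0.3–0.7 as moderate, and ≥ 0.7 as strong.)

r = 0.96 > 0 so the relationship is positive.
|r| = 0.96, which falls in the strong range.

strong positive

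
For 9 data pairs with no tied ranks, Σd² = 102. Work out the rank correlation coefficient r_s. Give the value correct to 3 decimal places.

ρ = 1 − 6Σd² / [n(n²−1)] = 1 − 6×102 / (9×80)
  = 1 − 612/720 = 1 − 0.8500 ≈ 0.150

0.150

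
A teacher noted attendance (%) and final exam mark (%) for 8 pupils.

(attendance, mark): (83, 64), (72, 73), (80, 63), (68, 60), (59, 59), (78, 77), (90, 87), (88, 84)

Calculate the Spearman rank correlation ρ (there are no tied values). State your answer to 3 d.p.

0.810

Rank attendance: 6, 3, 5, 2, 1, 4, 8, 7
Rank mark: 4, 5, 3, 2, 1, 6, 8, 7
d = rank(attendance) − rank(mark): 2, -2, 2, 0, 0, -2, 0, 0; Σd² = 16
ρ = 1 − 6Σd² / [n(n²−1)] = 1 − 6×16 / (8×63) = 1 − 96/504 ≈ 0.810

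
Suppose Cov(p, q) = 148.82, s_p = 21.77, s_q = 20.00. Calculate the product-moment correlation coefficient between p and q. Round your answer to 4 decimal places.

r = Cov(p,q) / (s_p · s_q) = 148.82 / (21.77 × 20.00)
  = 148.82 / 435.4000 ≈ 0.3418

0.3418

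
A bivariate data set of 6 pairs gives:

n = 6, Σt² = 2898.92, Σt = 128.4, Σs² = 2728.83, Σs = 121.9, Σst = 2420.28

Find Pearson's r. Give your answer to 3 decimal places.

-0.965

r = (nΣst − ΣsΣt) / √[(nΣs² − (Σs)²)(nΣt² − (Σt)²)]
Numerator: 6×2420.28 − 121.9×128.4 = -1130.28
Denominator: √[(16372.98 − 14859.61)(17393.52 − 16486.56)] = √[1513.37 × 906.96] = 1171.5656
r = -1130.28 / 1171.5656 ≈ -0.965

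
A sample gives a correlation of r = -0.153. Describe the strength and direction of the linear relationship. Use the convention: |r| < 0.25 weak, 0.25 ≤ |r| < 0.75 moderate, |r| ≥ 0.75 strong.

weak negative

r = -0.153 < 0 so the relationship is negative.
|r| = 0.153, which falls in the weak range.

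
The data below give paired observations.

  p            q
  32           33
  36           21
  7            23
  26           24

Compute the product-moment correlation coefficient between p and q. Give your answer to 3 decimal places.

0.228

n = 4, Σp = 101, Σq = 101, Σp² = 3045, Σq² = 2635, Σpq = 2597
nΣpq − ΣpΣq = 10388 − 10201 = 187
nΣp² − (Σp)² = 12180 − 10201 = 1979; nΣq² − (Σq)² = 10540 − 10201 = 339
r = 187 / √(1979 × 339) = 187 / 819.0733 ≈ 0.228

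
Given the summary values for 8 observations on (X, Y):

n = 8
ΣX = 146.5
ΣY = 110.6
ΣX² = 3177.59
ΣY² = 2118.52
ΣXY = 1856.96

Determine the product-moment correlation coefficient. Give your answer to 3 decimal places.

r = (nΣXY − ΣXΣY) / √[(nΣX² − (ΣX)²)(nΣY² − (ΣY)²)]
Numerator: 8×1856.96 − 146.5×110.6 = -1347.22
Denominator: √[(25420.72 − 21462.25)(16948.16 − 12232.36)] = √[3958.47 × 4715.8] = 4320.5732
r = -1347.22 / 4320.5732 ≈ -0.312

-0.312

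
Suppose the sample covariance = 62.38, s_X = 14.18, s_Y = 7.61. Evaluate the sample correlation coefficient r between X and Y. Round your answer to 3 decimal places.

r = Cov(X,Y) / (s_X · s_Y) = 62.38 / (14.18 × 7.61)
  = 62.38 / 107.9098 ≈ 0.578

0.578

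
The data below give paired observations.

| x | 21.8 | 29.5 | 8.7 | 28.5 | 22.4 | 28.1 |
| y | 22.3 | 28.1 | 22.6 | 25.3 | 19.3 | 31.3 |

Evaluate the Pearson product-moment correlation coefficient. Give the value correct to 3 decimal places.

n = 6, Σx = 139, Σy = 148.9, Σx² = 3524.8, Σy² = 3789.93, Σxy = 3544.61
nΣxy − ΣxΣy = 21267.66 − 20697.1 = 570.56
nΣx² − (Σx)² = 21148.8 − 19321 = 1827.8; nΣy² − (Σy)² = 22739.58 − 22171.21 = 568.37
r = 570.56 / √(1827.8 × 568.37) = 570.56 / 1019.2481 ≈ 0.560

0.560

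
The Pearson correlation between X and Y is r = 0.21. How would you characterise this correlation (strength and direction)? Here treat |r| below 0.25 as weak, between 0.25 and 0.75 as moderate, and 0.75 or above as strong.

weak positive

r = 0.21 > 0 so the relationship is positive.
|r| = 0.21, which falls in the weak range.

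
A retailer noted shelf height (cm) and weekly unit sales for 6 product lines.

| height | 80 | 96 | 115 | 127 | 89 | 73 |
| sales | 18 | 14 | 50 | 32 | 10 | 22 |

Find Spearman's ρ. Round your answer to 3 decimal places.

Rank height: 2, 4, 5, 6, 3, 1
Rank sales: 3, 2, 6, 5, 1, 4
d = rank(height) − rank(sales): -1, 2, -1, 1, 2, -3; Σd² = 20
ρ = 1 − 6Σd² / [n(n²−1)] = 1 − 6×20 / (6×35) = 1 − 120/210 ≈ 0.429

0.429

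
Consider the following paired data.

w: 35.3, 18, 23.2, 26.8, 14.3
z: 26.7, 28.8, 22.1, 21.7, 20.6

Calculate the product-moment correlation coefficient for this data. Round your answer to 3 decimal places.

n = 5, Σw = 117.6, Σz = 119.9, Σw² = 3031.06, Σz² = 2925.99, Σwz = 2849.77
nΣwz − ΣwΣz = 14248.85 − 14100.24 = 148.61
nΣw² − (Σw)² = 15155.3 − 13829.76 = 1325.54; nΣz² − (Σz)² = 14629.95 − 14376.01 = 253.94
r = 148.61 / √(1325.54 × 253.94) = 148.61 / 580.1790 ≈ 0.256

0.256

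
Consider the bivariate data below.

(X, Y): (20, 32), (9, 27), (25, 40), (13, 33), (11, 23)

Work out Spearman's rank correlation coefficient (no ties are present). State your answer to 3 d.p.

Rank X: 4, 1, 5, 3, 2
Rank Y: 3, 2, 5, 4, 1
d = rank(X) − rank(Y): 1, -1, 0, -1, 1; Σd² = 4
ρ = 1 − 6Σd² / [n(n²−1)] = 1 − 6×4 / (5×24) = 1 − 24/120 ≈ 0.800

0.800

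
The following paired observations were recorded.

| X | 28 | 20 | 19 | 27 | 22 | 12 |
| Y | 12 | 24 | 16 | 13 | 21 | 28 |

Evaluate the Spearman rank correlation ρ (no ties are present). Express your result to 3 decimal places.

Rank X: 6, 3, 2, 5, 4, 1
Rank Y: 1, 5, 3, 2, 4, 6
d = rank(X) − rank(Y): 5, -2, -1, 3, 0, -5; Σd² = 64
ρ = 1 − 6Σd² / [n(n²−1)] = 1 − 6×64 / (6×35) = 1 − 384/210 ≈ -0.829

-0.829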